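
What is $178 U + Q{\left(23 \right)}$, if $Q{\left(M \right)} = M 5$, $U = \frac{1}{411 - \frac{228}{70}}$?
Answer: $\frac{1647395}{14271} \approx 115.44$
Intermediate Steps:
$U = \frac{35}{14271}$ ($U = \frac{1}{411 - \frac{114}{35}} = \frac{1}{\frac{14271}{35}} = \frac{35}{14271} \approx 0.0024525$)
$Q{\left(M \right)} = 5 M$
$178 U + Q{\left(23 \right)} = 178 \cdot \frac{35}{14271} + 5 \cdot 23 = \frac{6230}{14271} + 115 = \frac{1647395}{14271}$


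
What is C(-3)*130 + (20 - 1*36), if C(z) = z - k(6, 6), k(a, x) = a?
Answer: -1186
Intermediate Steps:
C(z) = -6 + z (C(z) = z - 1*6 = z - 6 = -6 + z)
C(-3)*130 + (20 - 1*36) = (-6 - 3)*130 + (20 - 1*36) = -9*130 + (20 - 36) = -1170 - 16 = -1186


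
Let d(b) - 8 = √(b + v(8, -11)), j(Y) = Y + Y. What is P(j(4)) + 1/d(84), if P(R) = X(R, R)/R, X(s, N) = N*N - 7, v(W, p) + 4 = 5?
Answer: 1133/168 + √85/21 ≈ 7.1831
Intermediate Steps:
v(W, p) = 1 (v(W, p) = -4 + 5 = 1)
X(s, N) = -7 + N² (X(s, N) = N² - 7 = -7 + N²)
j(Y) = 2*Y
d(b) = 8 + √(1 + b) (d(b) = 8 + √(b + 1) = 8 + √(1 + b))
P(R) = (-7 + R²)/R
P(j(4)) + 1/d(84) = (2*4 - 7/(2*4)) + 1/(8 + √(1 + 84)) = (8 - 7/8) + 1/(8 + √85) = 57/8 + 1/(8 + √85)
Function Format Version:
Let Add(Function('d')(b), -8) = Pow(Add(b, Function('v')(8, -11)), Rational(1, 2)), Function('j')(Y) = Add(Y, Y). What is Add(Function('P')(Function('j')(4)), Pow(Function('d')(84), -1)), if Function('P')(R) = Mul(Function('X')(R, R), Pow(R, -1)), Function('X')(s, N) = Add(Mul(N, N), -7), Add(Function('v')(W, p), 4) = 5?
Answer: Add(Rational(1133, 168), Mul(Rational(1, 21), Pow(85, Rational(1, 2)))) ≈ 7.1831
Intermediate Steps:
Function('v')(W, p) = 1 (Function('v')(W, p) = Add(-4, 5) = 1)
Function('X')(s, N) = Add(-7, Pow(N, 2)) (Function('X')(s, N) = Add(Pow(N, 2), -7) = Add(-7, Pow(N, 2)))
Function('j')(Y) = Mul(2, Y)
Function('d')(b) = Add(8, Pow(Add(1, b), Rational(1, 2))) (Function('d')(b) = Add(8, Pow(Add(b, 1), Rational(1, 2))) = Add(8, Pow(Add(1, b), Rational(1, 2))))
Function('P')(R) = Mul(Pow(R, -1), Add(-7, Pow(R, 2))) (Function('P')(R) = Mul(Add(-7, Pow(R, 2)), Pow(R, -1)) = Mul(Pow(R, -1), Add(-7, Pow(R, 2))))
Add(Function('P')(Function('j')(4)), Pow(Function('d')(84), -1)) = Add(Add(Mul(2, 4), Mul(-7, Pow(Mul(2, 4), -1))), Pow(Add(8, Pow(Add(1, 84), Rational(1, 2))), -1)) = Add(Add(8, Mul(-7, Pow(8, -1))), Pow(Add(8, Pow(85, Rational(1, 2))), -1)) = Add(Add(8, Mul(-7, Rational(1, 8))), Pow(Add(8, Pow(85, Rational(1, 2))), -1)) = Add(Add(8, Rational(-7, 8)), Pow(Add(8, Pow(85, Rational(1, 2))), -1)) = Add(Rational(57, 8), Pow(Add(8, Pow(85, Rational(1, 2))), -1))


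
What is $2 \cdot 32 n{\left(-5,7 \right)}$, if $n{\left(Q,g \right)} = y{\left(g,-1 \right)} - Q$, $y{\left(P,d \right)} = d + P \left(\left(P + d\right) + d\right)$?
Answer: $2496$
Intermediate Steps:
$y{\left(P,d \right)} = d + P \left(P + 2 d\right)$
$n{\left(Q,g \right)} = -1 + g^{2} - Q - 2 g$ ($n{\left(Q,g \right)} = \left(-1 + g^{2} + 2 g \left(-1\right)\right) - Q = \left(-1 + g^{2} - 2 g\right) - Q = -1 + g^{2} - Q - 2 g$)
$2 \cdot 32 n{\left(-5,7 \right)} = 2 \cdot 32 \left(-1 + 7^{2} - -5 - 14\right) = 64 \left(-1 + 49 + 5 - 14\right) = 64 \cdot 39 = 2496$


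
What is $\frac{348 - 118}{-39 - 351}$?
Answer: $- \frac{23}{39} \approx -0.58974$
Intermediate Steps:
$\frac{348 - 118}{-39 - 351} = \frac{230}{-390} = 230 \left(- \frac{1}{390}\right) = - \frac{23}{39}$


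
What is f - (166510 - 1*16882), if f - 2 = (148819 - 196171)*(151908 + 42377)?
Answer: -9199932946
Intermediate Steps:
f = -9199783318 (f = 2 + (148819 - 196171)*(151908 + 42377) = 2 - 47352*194285 = 2 - 9199783320 = -9199783318)
f - (166510 - 1*16882) = -9199783318 - (166510 - 1*16882) = -9199783318 - (166510 - 16882) = -9199783318 - 1*149628 = -9199783318 - 149628 = -9199932946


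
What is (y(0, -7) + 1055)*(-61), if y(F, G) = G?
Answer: -63928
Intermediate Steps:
(y(0, -7) + 1055)*(-61) = (-7 + 1055)*(-61) = 1048*(-61) = -63928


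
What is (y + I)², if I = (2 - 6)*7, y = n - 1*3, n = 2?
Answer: 841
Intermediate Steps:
y = -1 (y = 2 - 1*3 = 2 - 3 = -1)
I = -28 (I = -4*7 = -28)
(y + I)² = (-1 - 28)² = (-29)² = 841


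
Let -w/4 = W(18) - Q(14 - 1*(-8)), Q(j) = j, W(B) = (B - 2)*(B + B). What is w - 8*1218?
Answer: -11960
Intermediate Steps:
W(B) = 2*B*(-2 + B) (W(B) = (-2 + B)*(2*B) = 2*B*(-2 + B))
w = -2216 (w = -4*(2*18*(-2 + 18) - (14 - 1*(-8))) = -4*(2*18*16 - (14 + 8)) = -4*(576 - 1*22) = -4*(576 - 22) = -4*554 = -2216)
w - 8*1218 = -2216 - 8*1218 = -2216 - 9744 = -11960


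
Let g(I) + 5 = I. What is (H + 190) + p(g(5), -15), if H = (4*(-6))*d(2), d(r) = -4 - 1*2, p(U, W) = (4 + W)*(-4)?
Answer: 378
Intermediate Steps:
g(I) = -5 + I
p(U, W) = -16 - 4*W
d(r) = -6 (d(r) = -4 - 2 = -6)
H = 144 (H = (4*(-6))*(-6) = -24*(-6) = 144)
(H + 190) + p(g(5), -15) = (144 + 190) + (-16 - 4*(-15)) = 334 + (-16 + 60) = 334 + 44 = 378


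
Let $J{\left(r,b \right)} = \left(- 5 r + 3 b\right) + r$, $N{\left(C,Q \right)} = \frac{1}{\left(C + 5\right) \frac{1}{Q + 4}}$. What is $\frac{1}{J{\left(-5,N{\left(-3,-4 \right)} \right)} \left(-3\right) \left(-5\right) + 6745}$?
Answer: $\frac{1}{7045} \approx 0.00014194$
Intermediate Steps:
$N{\left(C,Q \right)} = \frac{4 + Q}{5 + C}$ ($N{\left(C,Q \right)} = \frac{1}{\left(5 + C\right) \frac{1}{4 + Q}} = \frac{1}{\frac{1}{4 + Q} \left(5 + C\right)} = \frac{4 + Q}{5 + C}$)
$J{\left(r,b \right)} = - 4 r + 3 b$
$\frac{1}{J{\left(-5,N{\left(-3,-4 \right)} \right)} \left(-3\right) \left(-5\right) + 6745} = \frac{1}{\left(\left(-4\right) \left(-5\right) + 3 \frac{4 - 4}{5 - 3}\right) \left(-3\right) \left(-5\right) + 6745} = \frac{1}{\left(20 + 3 \cdot \frac{1}{2} \cdot 0\right) \left(-3\right) \left(-5\right) + 6745} = \frac{1}{\left(20 + 3 \cdot 0\right) \left(-3\right) \left(-5\right) + 6745} = \frac{1}{\left(20 + 0\right) \left(-3\right) \left(-5\right) + 6745} = \frac{1}{20 \left(-3\right) \left(-5\right) + 6745} = \frac{1}{\left(-60\right) \left(-5\right) + 6745} = \frac{1}{300 + 6745} = \frac{1}{7045}$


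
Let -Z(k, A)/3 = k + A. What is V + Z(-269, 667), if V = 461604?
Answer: 460410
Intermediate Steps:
Z(k, A) = -3*A - 3*k (Z(k, A) = -3*(k + A) = -3*(A + k) = -3*A - 3*k)
V + Z(-269, 667) = 461604 + (-3*667 - 3*(-269)) = 461604 + (-2001 + 807) = 461604 - 1194 = 460410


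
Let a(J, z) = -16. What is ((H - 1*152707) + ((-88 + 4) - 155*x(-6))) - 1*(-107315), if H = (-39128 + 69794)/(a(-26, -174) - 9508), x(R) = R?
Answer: -212143385/4762 ≈ -44549.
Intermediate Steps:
H = -15333/4762 (H = (-39128 + 69794)/(-16 - 9508) = 30666/(-9524) = 30666*(-1/9524) = -15333/4762 ≈ -3.2199)
((H - 1*152707) + ((-88 + 4) - 155*x(-6))) - 1*(-107315) = ((-15333/4762 - 1*152707) + ((-88 + 4) - 155*(-6))) - 1*(-107315) = ((-15333/4762 - 152707) + (-84 + 930)) + 107315 = (-727206067/4762 + 846) + 107315 = -723177415/4762 + 107315 = -212143385/4762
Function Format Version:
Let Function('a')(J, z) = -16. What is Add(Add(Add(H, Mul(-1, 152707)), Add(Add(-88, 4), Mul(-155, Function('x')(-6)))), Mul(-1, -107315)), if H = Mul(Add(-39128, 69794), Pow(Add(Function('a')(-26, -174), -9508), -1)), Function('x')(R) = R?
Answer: Rational(-212143385, 4762) ≈ -44549.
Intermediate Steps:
H = Rational(-15333, 4762) (H = Mul(Add(-39128, 69794), Pow(Add(-16, -9508), -1)) = Mul(30666, Pow(-9524, -1)) = Mul(30666, Rational(-1, 9524)) = Rational(-15333, 4762) ≈ -3.2199)
Add(Add(Add(H, Mul(-1, 152707)), Add(Add(-88, 4), Mul(-155, Function('x')(-6)))), Mul(-1, -107315)) = Add(Add(Add(Rational(-15333, 4762), Mul(-1, 152707)), Add(Add(-88, 4), Mul(-155, -6))), Mul(-1, -107315)) = Add(Add(Add(Rational(-15333, 4762), -152707), Add(-84, 930)), 107315) = Add(Add(Rational(-727206067, 4762), 846), 107315) = Add(Rational(-723177415, 4762), 107315) = Rational(-212143385, 4762)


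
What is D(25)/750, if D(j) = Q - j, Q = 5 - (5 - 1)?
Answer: -4/125 ≈ -0.032000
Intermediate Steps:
Q = 1 (Q = 5 - 1*4 = 5 - 4 = 1)
D(j) = 1 - j
D(25)/750 = (1 - 1*25)/750 = (1 - 25)*(1/750) = -24*1/750 = -4/125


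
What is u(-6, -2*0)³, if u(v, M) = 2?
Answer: 8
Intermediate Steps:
u(-6, -2*0)³ = 2³ = 8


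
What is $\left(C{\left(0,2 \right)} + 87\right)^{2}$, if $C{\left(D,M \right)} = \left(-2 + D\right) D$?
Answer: $7569$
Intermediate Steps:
$C{\left(D,M \right)} = D \left(-2 + D\right)$
$\left(C{\left(0,2 \right)} + 87\right)^{2} = \left(0 \left(-2 + 0\right) + 87\right)^{2} = \left(0 \left(-2\right) + 87\right)^{2} = \left(0 + 87\right)^{2} = 87^{2} = 7569$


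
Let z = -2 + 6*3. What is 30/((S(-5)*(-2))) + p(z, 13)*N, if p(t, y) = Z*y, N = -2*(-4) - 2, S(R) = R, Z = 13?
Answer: 1017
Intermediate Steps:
z = 16 (z = -2 + 18 = 16)
N = 6 (N = 8 - 2 = 6)
p(t, y) = 13*y
30/((S(-5)*(-2))) + p(z, 13)*N = 30/((-5*(-2))) + (13*13)*6 = 30/10 + 169*6 = 30*(⅒) + 1014 = 3 + 1014 = 1017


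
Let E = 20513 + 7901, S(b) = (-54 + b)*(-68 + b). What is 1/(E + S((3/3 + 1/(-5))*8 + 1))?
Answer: 25/780949 ≈ 3.2012e-5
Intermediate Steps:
S(b) = (-68 + b)*(-54 + b)
E = 28414
1/(E + S((3/3 + 1/(-5))*8 + 1)) = 1/(28414 + (3672 + ((3/3 + 1/(-5))*8 + 1)² - 122*((3/3 + 1/(-5))*8 + 1))) = 1/(28414 + (3672 + ((3*(⅓) + 1*(-⅕))*8 + 1)² - 122*((3*(⅓) + 1*(-⅕))*8 + 1))) = 1/(28414 + (3672 + ((1 - ⅕)*8 + 1)² - 122*((1 - ⅕)*8 + 1))) = 1/(28414 + (3672 + ((⅘)*8 + 1)² - 122*((⅘)*8 + 1))) = 1/(28414 + (3672 + (32/5 + 1)² - 122*(32/5 + 1))) = 1/(28414 + (3672 + (37/5)² - 122*37/5)) = 1/(28414 + (3672 + 1369/25 - 4514/5)) = 1/(28414 + 70599/25) = 1/(780949/25) = 25/780949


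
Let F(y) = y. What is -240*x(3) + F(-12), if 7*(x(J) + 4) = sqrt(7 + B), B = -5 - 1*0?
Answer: 948 - 240*sqrt(2)/7 ≈ 899.51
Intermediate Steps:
B = -5 (B = -5 + 0 = -5)
x(J) = -4 + sqrt(2)/7 (x(J) = -4 + sqrt(7 - 5)/7 = -4 + sqrt(2)/7)
-240*x(3) + F(-12) = -240*(-4 + sqrt(2)/7) - 12 = (960 - 240*sqrt(2)/7) - 12 = 948 - 240*sqrt(2)/7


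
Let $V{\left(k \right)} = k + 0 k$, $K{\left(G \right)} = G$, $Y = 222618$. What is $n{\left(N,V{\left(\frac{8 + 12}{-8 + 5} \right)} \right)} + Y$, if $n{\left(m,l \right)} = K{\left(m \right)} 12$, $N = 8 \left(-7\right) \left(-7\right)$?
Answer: $227322$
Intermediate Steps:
$V{\left(k \right)} = k$ ($V{\left(k \right)} = k + 0 = k$)
$N = 392$ ($N = \left(-56\right) \left(-7\right) = 392$)
$n{\left(m,l \right)} = 12 m$ ($n{\left(m,l \right)} = m 12 = 12 m$)
$n{\left(N,V{\left(\frac{8 + 12}{-8 + 5} \right)} \right)} + Y = 12 \cdot 392 + 222618 = 4704 + 222618 = 227322$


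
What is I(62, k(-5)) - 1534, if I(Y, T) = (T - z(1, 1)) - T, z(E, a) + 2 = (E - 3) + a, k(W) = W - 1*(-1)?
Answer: -1531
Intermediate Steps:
k(W) = 1 + W (k(W) = W + 1 = 1 + W)
z(E, a) = -5 + E + a (z(E, a) = -2 + ((E - 3) + a) = -2 + ((-3 + E) + a) = -2 + (-3 + E + a) = -5 + E + a)
I(Y, T) = 3 (I(Y, T) = (T - (-5 + 1 + 1)) - T = (T - 1*(-3)) - T = (T + 3) - T = (3 + T) - T = 3)
I(62, k(-5)) - 1534 = 3 - 1534 = -1531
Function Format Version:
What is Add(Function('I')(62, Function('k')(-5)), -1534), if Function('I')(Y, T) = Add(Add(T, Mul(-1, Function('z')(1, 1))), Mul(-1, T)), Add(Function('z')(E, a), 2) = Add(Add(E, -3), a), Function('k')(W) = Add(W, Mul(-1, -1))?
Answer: -1531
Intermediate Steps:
Function('k')(W) = Add(1, W) (Function('k')(W) = Add(W, 1) = Add(1, W))
Function('z')(E, a) = Add(-5, E, a) (Function('z')(E, a) = Add(-2, Add(Add(E, -3), a)) = Add(-2, Add(Add(-3, E), a)) = Add(-2, Add(-3, E, a)) = Add(-5, E, a))
Function('I')(Y, T) = 3 (Function('I')(Y, T) = Add(Add(T, Mul(-1, Add(-5, 1, 1))), Mul(-1, T)) = Add(Add(T, Mul(-1, -3)), Mul(-1, T)) = Add(Add(T, 3), Mul(-1, T)) = Add(Add(3, T), Mul(-1, T)) = 3)
Add(Function('I')(62, Function('k')(-5)), -1534) = Add(3, -1534) = -1531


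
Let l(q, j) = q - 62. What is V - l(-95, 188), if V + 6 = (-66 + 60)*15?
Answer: 61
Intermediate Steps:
l(q, j) = -62 + q
V = -96 (V = -6 + (-66 + 60)*15 = -6 - 6*15 = -6 - 90 = -96)
V - l(-95, 188) = -96 - (-62 - 95) = -96 - 1*(-157) = -96 + 157 = 61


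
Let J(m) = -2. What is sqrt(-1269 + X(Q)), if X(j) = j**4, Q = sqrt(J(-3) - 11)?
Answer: 10*I*sqrt(11) ≈ 33.166*I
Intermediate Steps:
Q = I*sqrt(13) (Q = sqrt(-2 - 11) = sqrt(-13) = I*sqrt(13) ≈ 3.6056*I)
sqrt(-1269 + X(Q)) = sqrt(-1269 + (I*sqrt(13))**4) = sqrt(-1269 + 169) = sqrt(-1100) = 10*I*sqrt(11)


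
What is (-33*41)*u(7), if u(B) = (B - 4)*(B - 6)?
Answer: -4059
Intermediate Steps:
u(B) = (-6 + B)*(-4 + B) (u(B) = (-4 + B)*(-6 + B) = (-6 + B)*(-4 + B))
(-33*41)*u(7) = (-33*41)*(24 + 7**2 - 10*7) = -1353*(24 + 49 - 70) = -1353*3 = -4059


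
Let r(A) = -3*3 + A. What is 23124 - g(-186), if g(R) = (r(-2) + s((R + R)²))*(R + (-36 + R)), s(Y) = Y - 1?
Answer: 56478900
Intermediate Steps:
r(A) = -9 + A
s(Y) = -1 + Y
g(R) = (-36 + 2*R)*(-12 + 4*R²) (g(R) = ((-9 - 2) + (-1 + (R + R)²))*(R + (-36 + R)) = (-11 + (-1 + (2*R)²))*(-36 + 2*R) = (-11 + (-1 + 4*R²))*(-36 + 2*R) = (-12 + 4*R²)*(-36 + 2*R) = (-36 + 2*R)*(-12 + 4*R²))
23124 - g(-186) = 23124 - (432 - 144*(-186)² - 24*(-186) + 8*(-186)³) = 23124 - (432 - 144*34596 + 4464 + 8*(-6434856)) = 23124 - (432 - 4981824 + 4464 - 51478848) = 23124 - 1*(-56455776) = 23124 + 56455776 = 56478900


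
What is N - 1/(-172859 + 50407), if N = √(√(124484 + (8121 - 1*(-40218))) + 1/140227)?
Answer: 1/122452 + √(140227 + 137645280703*√3527)/140227 ≈ 20.389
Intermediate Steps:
N = √(1/140227 + 7*√3527) (N = √(√(124484 + (8121 + 40218)) + 1/140227) = √(√(124484 + 48339) + 1/140227) = √(√172823 + 1/140227) = √(7*√3527 + 1/140227) = √(1/140227 + 7*√3527) ≈ 20.389)
N - 1/(-172859 + 50407) = √(140227 + 137645280703*√3527)/140227 - 1/(-172859 + 50407) = √(140227 + 137645280703*√3527)/140227 - 1/(-122452) = √(140227 + 137645280703*√3527)/140227 - 1*(-1/122452) = √(140227 + 137645280703*√3527)/140227 + 1/122452 = 1/122452 + √(140227 + 137645280703*√3527)/140227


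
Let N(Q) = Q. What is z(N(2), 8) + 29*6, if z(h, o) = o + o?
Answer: 190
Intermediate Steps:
z(h, o) = 2*o
z(N(2), 8) + 29*6 = 2*8 + 29*6 = 16 + 174 = 190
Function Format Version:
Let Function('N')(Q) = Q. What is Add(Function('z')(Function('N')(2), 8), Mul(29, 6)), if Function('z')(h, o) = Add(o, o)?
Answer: 190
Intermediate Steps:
Function('z')(h, o) = Mul(2, o)
Add(Function('z')(Function('N')(2), 8), Mul(29, 6)) = Add(Mul(2, 8), Mul(29, 6)) = Add(16, 174) = 190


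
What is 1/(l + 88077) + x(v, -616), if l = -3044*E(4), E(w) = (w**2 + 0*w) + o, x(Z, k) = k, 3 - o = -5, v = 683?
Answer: -9252935/15021 ≈ -616.00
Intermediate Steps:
o = 8 (o = 3 - 1*(-5) = 3 + 5 = 8)
E(w) = 8 + w**2 (E(w) = (w**2 + 0*w) + 8 = (w**2 + 0) + 8 = w**2 + 8 = 8 + w**2)
l = -73056 (l = -3044*(8 + 4**2) = -3044*(8 + 16) = -3044*24 = -73056)
1/(l + 88077) + x(v, -616) = 1/(-73056 + 88077) - 616 = 1/15021 - 616 = -9252935/15021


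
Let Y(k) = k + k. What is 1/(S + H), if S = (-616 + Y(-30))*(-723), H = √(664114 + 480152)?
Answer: 81458/39812243873 - √1144266/238873463238 ≈ 2.0416e-6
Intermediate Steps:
Y(k) = 2*k
H = √1144266 ≈ 1069.7
S = 488748 (S = (-616 + 2*(-30))*(-723) = (-616 - 60)*(-723) = -676*(-723) = 488748)
1/(S + H) = 1/(488748 + √1144266)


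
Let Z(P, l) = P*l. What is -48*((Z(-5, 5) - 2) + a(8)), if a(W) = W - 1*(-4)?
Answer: 720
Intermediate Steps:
a(W) = 4 + W (a(W) = W + 4 = 4 + W)
-48*((Z(-5, 5) - 2) + a(8)) = -48*((-5*5 - 2) + (4 + 8)) = -48*((-25 - 2) + 12) = -48*(-27 + 12) = -48*(-15) = 720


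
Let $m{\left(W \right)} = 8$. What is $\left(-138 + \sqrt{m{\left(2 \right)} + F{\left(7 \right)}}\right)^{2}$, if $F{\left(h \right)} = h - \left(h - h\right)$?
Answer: $\left(138 - \sqrt{15}\right)^{2} \approx 17990.0$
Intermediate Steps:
$F{\left(h \right)} = h$ ($F{\left(h \right)} = h - 0 = h + 0 = h$)
$\left(-138 + \sqrt{m{\left(2 \right)} + F{\left(7 \right)}}\right)^{2} = \left(-138 + \sqrt{8 + 7}\right)^{2} = \left(-138 + \sqrt{15}\right)^{2}$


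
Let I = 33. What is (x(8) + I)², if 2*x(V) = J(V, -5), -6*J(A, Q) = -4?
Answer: 10000/9 ≈ 1111.1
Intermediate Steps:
J(A, Q) = ⅔ (J(A, Q) = -⅙*(-4) = ⅔)
x(V) = ⅓ (x(V) = (½)*(⅔) = ⅓)
(x(8) + I)² = (⅓ + 33)² = (100/3)² = 10000/9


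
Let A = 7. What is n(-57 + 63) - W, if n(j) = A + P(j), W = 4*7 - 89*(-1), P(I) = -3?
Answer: -113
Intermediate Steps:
W = 117 (W = 28 + 89 = 117)
n(j) = 4 (n(j) = 7 - 3 = 4)
n(-57 + 63) - W = 4 - 1*117 = 4 - 117 = -113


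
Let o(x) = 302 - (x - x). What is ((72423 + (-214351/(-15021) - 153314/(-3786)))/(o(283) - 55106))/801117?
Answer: -686962449253/416137075500937068 ≈ -1.6508e-6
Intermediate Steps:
o(x) = 302 (o(x) = 302 - 1*0 = 302 + 0 = 302)
((72423 + (-214351/(-15021) - 153314/(-3786)))/(o(283) - 55106))/801117 = ((72423 + (-214351/(-15021) - 153314/(-3786)))/(302 - 55106))/801117 = ((72423 + (-214351*(-1/15021) - 153314*(-1/3786)))/(-54804))*(1/801117) = ((72423 + (214351/15021 + 76657/1893))*(-1/54804))*(1/801117) = ((72423 + 519077080/9478251)*(-1/54804))*(1/801117) = ((686962449253/9478251)*(-1/54804))*(1/801117) = -686962449253/519446067804*1/801117 = -686962449253/416137075500937068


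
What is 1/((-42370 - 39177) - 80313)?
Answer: -1/161860 ≈ -6.1782e-6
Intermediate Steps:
1/((-42370 - 39177) - 80313) = 1/(-81547 - 80313) = 1/(-161860) = -1/161860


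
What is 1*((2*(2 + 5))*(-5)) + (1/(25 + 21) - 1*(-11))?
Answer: -2713/46 ≈ -58.978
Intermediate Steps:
1*((2*(2 + 5))*(-5)) + (1/(25 + 21) - 1*(-11)) = 1*((2*7)*(-5)) + (1/46 + 11) = 1*(14*(-5)) + (1/46 + 11) = 1*(-70) + 507/46 = -70 + 507/46 = -2713/46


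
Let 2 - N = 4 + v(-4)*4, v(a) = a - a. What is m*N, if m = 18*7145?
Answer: -257220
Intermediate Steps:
v(a) = 0
m = 128610
N = -2 (N = 2 - (4 + 0*4) = 2 - (4 + 0) = 2 - 1*4 = 2 - 4 = -2)
m*N = 128610*(-2) = -257220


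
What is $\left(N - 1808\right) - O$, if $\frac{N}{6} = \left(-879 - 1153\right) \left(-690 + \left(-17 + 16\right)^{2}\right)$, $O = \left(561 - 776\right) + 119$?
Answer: $8398576$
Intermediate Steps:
$O = -96$ ($O = -215 + 119 = -96$)
$N = 8400288$ ($N = 6 \left(-879 - 1153\right) \left(-690 + \left(-17 + 16\right)^{2}\right) = 6 \left(- 2032 \left(-690 + \left(-1\right)^{2}\right)\right) = 6 \left(- 2032 \left(-690 + 1\right)\right) = 6 \left(\left(-2032\right) \left(-689\right)\right) = 6 \cdot 1400048 = 8400288$)
$\left(N - 1808\right) - O = \left(8400288 - 1808\right) - -96 = 8398480 + 96 = 8398576$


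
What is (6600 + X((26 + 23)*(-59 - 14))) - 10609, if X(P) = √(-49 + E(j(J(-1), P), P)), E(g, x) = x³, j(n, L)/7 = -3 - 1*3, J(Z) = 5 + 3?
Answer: -4009 + 7*I*√934029818 ≈ -4009.0 + 2.1393e+5*I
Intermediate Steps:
J(Z) = 8
j(n, L) = -42 (j(n, L) = 7*(-3 - 1*3) = 7*(-3 - 3) = 7*(-6) = -42)
X(P) = √(-49 + P³)
(6600 + X((26 + 23)*(-59 - 14))) - 10609 = (6600 + √(-49 + ((26 + 23)*(-59 - 14))³)) - 10609 = (6600 + √(-49 + (49*(-73))³)) - 10609 = (6600 + √(-49 + (-3577)³)) - 10609 = (6600 + √(-49 - 45767461033)) - 10609 = (6600 + √(-45767461082)) - 10609 = (6600 + 7*I*√934029818) - 10609 = -4009 + 7*I*√934029818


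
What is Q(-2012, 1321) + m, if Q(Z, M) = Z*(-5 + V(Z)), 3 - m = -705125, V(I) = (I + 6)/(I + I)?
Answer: 714185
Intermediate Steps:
V(I) = (6 + I)/(2*I) (V(I) = (6 + I)/((2*I)) = (6 + I)*(1/(2*I)) = (6 + I)/(2*I))
m = 705128 (m = 3 - 1*(-705125) = 3 + 705125 = 705128)
Q(Z, M) = Z*(-5 + (6 + Z)/(2*Z))
Q(-2012, 1321) + m = (3 - 9/2*(-2012)) + 705128 = (3 + 9054) + 705128 = 9057 + 705128 = 714185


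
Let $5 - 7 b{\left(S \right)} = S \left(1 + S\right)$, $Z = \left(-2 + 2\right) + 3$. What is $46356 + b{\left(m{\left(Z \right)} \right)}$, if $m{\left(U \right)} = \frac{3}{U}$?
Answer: $\frac{324495}{7} \approx 46356.0$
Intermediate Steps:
$Z = 3$ ($Z = 0 + 3 = 3$)
$b{\left(S \right)} = \frac{5}{7} - \frac{S \left(1 + S\right)}{7}$
$46356 + b{\left(m{\left(Z \right)} \right)} = 46356 - \left(- \frac{5}{7} + \frac{1^{2}}{7} + \frac{1}{7} \cdot 3 \cdot \frac{1}{3}\right) = 46356 - \left(- \frac{4}{7} + \frac{1}{7}\right) = 46356 - - \frac{3}{7} = 46356 + \frac{3}{7} = \frac{324495}{7}$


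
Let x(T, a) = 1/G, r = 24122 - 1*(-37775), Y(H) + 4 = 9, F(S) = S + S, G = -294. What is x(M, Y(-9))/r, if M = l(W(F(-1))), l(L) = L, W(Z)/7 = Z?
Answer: -1/18197718 ≈ -5.4952e-8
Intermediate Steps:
F(S) = 2*S
Y(H) = 5 (Y(H) = -4 + 9 = 5)
W(Z) = 7*Z
M = -14 (M = 7*(2*(-1)) = 7*(-2) = -14)
r = 61897 (r = 24122 + 37775 = 61897)
x(T, a) = -1/294 (x(T, a) = 1/(-294) = -1/294)
x(M, Y(-9))/r = -1/294/61897 = -1/294*1/61897 = -1/18197718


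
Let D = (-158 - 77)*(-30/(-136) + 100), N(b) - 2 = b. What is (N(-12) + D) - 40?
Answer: -1604925/68 ≈ -23602.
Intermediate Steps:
N(b) = 2 + b
D = -1601525/68 (D = -235*(-30*(-1/136) + 100) = -235*(15/68 + 100) = -235*6815/68 = -1601525/68 ≈ -23552.)
(N(-12) + D) - 40 = ((2 - 12) - 1601525/68) - 40 = (-10 - 1601525/68) - 40 = -1602205/68 - 40 = -1604925/68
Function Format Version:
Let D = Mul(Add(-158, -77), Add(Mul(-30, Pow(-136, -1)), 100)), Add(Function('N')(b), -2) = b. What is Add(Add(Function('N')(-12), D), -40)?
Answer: Rational(-1604925, 68) ≈ -23602.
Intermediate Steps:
Function('N')(b) = Add(2, b)
D = Rational(-1601525, 68) (D = Mul(-235, Add(Mul(-30, Rational(-1, 136)), 100)) = Mul(-235, Add(Rational(15, 68), 100)) = Mul(-235, Rational(6815, 68)) = Rational(-1601525, 68) ≈ -23552.)
Add(Add(Function('N')(-12), D), -40) = Add(Add(Add(2, -12), Rational(-1601525, 68)), -40) = Add(Add(-10, Rational(-1601525, 68)), -40) = Add(Rational(-1602205, 68), -40) = Rational(-1604925, 68)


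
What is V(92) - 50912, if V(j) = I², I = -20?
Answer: -50512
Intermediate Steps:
V(j) = 400 (V(j) = (-20)² = 400)
V(92) - 50912 = 400 - 50912 = -50512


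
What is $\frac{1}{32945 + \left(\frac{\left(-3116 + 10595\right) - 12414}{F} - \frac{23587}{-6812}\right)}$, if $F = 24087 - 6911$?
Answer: $\frac{29250728}{963758112233} \approx 3.0351 \cdot 10^{-5}$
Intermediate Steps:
$F = 17176$ ($F = 24087 - 6911 = 17176$)
$\frac{1}{32945 + \left(\frac{\left(-3116 + 10595\right) - 12414}{F} - \frac{23587}{-6812}\right)} = \frac{1}{32945 + \left(\frac{\left(-3116 + 10595\right) - 12414}{17176} - \frac{23587}{-6812}\right)} = \frac{1}{32945 + \left(\left(7479 - 12414\right) \frac{1}{17176} - - \frac{23587}{6812}\right)} = \frac{1}{32945 + \left(\left(-4935\right) \frac{1}{17176} + \frac{23587}{6812}\right)} = \frac{1}{32945 + \left(- \frac{4935}{17176} + \frac{23587}{6812}\right)} = \frac{1}{32945 + \frac{92878273}{29250728}} = \frac{1}{\frac{963758112233}{29250728}} = \frac{29250728}{963758112233}$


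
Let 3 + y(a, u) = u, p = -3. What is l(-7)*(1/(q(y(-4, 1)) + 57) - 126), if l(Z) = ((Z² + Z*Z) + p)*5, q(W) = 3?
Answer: -718105/12 ≈ -59842.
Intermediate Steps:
y(a, u) = -3 + u
l(Z) = -15 + 10*Z² (l(Z) = ((Z² + Z*Z) - 3)*5 = ((Z² + Z²) - 3)*5 = (2*Z² - 3)*5 = (-3 + 2*Z²)*5 = -15 + 10*Z²)
l(-7)*(1/(q(y(-4, 1)) + 57) - 126) = (-15 + 10*(-7)²)*(1/(3 + 57) - 126) = (-15 + 10*49)*(1/60 - 126) = (-15 + 490)*(1/60 - 126) = 475*(-7559/60) = -718105/12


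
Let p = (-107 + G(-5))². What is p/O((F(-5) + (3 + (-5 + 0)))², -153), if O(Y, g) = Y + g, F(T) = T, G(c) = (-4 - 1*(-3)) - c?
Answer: -10609/104 ≈ -102.01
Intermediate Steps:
G(c) = -1 - c (G(c) = (-4 + 3) - c = -1 - c)
p = 10609 (p = (-107 + (-1 - 1*(-5)))² = (-107 + (-1 + 5))² = (-107 + 4)² = (-103)² = 10609)
p/O((F(-5) + (3 + (-5 + 0)))², -153) = 10609/((-5 + (3 + (-5 + 0)))² - 153) = 10609/((-5 + (3 - 5))² - 153) = 10609/((-5 - 2)² - 153) = 10609/((-7)² - 153) = 10609/(49 - 153) = 10609/(-104) = 10609*(-1/104) = -10609/104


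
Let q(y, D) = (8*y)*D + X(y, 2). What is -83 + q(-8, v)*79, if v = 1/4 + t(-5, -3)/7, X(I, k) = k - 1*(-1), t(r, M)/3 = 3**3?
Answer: -417306/7 ≈ -59615.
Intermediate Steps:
t(r, M) = 81 (t(r, M) = 3*3**3 = 3*27 = 81)
X(I, k) = 1 + k (X(I, k) = k + 1 = 1 + k)
v = 331/28 (v = 1/4 + 81/7 = 331/28 ≈ 11.821)
q(y, D) = 3 + 8*D*y (q(y, D) = (8*y)*D + (1 + 2) = 8*D*y + 3 = 3 + 8*D*y)
-83 + q(-8, v)*79 = -83 + (3 + 8*(331/28)*(-8))*79 = -83 + (3 - 5296/7)*79 = -83 - 5275/7*79 = -83 - 416725/7 = -417306/7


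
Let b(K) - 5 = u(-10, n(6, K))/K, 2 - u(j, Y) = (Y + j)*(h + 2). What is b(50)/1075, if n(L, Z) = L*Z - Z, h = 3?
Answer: -474/26875 ≈ -0.017637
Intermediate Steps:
n(L, Z) = -Z + L*Z
u(j, Y) = 2 - 5*Y - 5*j (u(j, Y) = 2 - (Y + j)*(3 + 2) = 2 - (Y + j)*5 = 2 - (5*Y + 5*j) = 2 + (-5*Y - 5*j) = 2 - 5*Y - 5*j)
b(K) = 5 + (52 - 25*K)/K (b(K) = 5 + (2 - 5*K*(-1 + 6) - 5*(-10))/K = 5 + (2 - 5*K*5 + 50)/K = 5 + (2 - 25*K + 50)/K = 5 + (52 - 25*K)/K)
b(50)/1075 = (-20 + 52/50)/1075 = (-20 + 52*(1/50))*(1/1075) = (-20 + 26/25)*(1/1075) = -474/25*1/1075 = -474/26875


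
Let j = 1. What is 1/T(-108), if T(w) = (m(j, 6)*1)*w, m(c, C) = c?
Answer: -1/108 ≈ -0.0092593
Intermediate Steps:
T(w) = w (T(w) = (1*1)*w = 1*w = w)
1/T(-108) = 1/(-108) = -1/108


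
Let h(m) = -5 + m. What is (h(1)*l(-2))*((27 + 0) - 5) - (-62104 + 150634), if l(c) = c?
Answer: -88354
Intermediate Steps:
(h(1)*l(-2))*((27 + 0) - 5) - (-62104 + 150634) = ((-5 + 1)*(-2))*((27 + 0) - 5) - (-62104 + 150634) = (-4*(-2))*(27 - 5) - 1*88530 = 8*22 - 88530 = 176 - 88530 = -88354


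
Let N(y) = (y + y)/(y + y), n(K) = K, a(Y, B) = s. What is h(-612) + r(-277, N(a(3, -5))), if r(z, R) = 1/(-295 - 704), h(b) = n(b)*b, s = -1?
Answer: 374169455/999 ≈ 3.7454e+5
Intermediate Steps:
a(Y, B) = -1
N(y) = 1 (N(y) = (2*y)/((2*y)) = (2*y)*(1/(2*y)) = 1)
h(b) = b² (h(b) = b*b = b²)
r(z, R) = -1/999 (r(z, R) = 1/(-999) = -1/999)
h(-612) + r(-277, N(a(3, -5))) = (-612)² - 1/999 = 374544 - 1/999 = 374169455/999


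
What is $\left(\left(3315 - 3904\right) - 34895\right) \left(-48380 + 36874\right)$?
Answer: $408278904$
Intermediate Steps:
$\left(\left(3315 - 3904\right) - 34895\right) \left(-48380 + 36874\right) = \left(\left(3315 - 3904\right) - 34895\right) \left(-11506\right) = \left(-589 - 34895\right) \left(-11506\right) = \left(-35484\right) \left(-11506\right) = 408278904$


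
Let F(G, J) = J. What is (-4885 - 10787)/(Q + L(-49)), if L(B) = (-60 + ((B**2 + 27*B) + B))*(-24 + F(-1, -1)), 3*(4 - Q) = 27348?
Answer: 15672/33337 ≈ 0.47011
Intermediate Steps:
Q = -9112 (Q = 4 - 1/3*27348 = 4 - 9116 = -9112)
L(B) = 1500 - 700*B - 25*B**2 (L(B) = (-60 + ((B**2 + 27*B) + B))*(-24 - 1) = (-60 + (B**2 + 28*B))*(-25) = (-60 + B**2 + 28*B)*(-25) = 1500 - 700*B - 25*B**2)
(-4885 - 10787)/(Q + L(-49)) = (-4885 - 10787)/(-9112 + (1500 - 700*(-49) - 25*(-49)**2)) = -15672/(-9112 + (1500 + 34300 - 25*2401)) = -15672/(-9112 + (1500 + 34300 - 60025)) = -15672/(-9112 - 24225) = -15672/(-33337) = -15672*(-1/33337) = 15672/33337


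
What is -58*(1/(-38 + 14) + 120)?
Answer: -83491/12 ≈ -6957.6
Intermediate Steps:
-58*(1/(-38 + 14) + 120) = -58*(1/(-24) + 120) = -58*(-1/24 + 120) = -58*2879/24 = -83491/12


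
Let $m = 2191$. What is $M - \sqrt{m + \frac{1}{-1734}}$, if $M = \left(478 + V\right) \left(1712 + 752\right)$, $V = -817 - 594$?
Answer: $-2298912 - \frac{\sqrt{22795158}}{102} \approx -2.299 \cdot 10^{6}$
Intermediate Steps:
$V = -1411$ ($V = -817 - 594 = -1411$)
$M = -2298912$ ($M = \left(478 - 1411\right) \left(1712 + 752\right) = \left(-933\right) 2464 = -2298912$)
$M - \sqrt{m + \frac{1}{-1734}} = -2298912 - \sqrt{2191 + \frac{1}{-1734}} = -2298912 - \sqrt{2191 - \frac{1}{1734}} = -2298912 - \sqrt{\frac{3799193}{1734}} = -2298912 - \frac{\sqrt{22795158}}{102}$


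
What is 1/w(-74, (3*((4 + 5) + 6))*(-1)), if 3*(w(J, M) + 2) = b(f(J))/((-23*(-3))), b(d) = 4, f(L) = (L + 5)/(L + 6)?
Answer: -207/410 ≈ -0.50488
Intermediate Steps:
f(L) = (5 + L)/(6 + L)
w(J, M) = -410/207 (w(J, M) = -2 + (4/((-23*(-3))))/3 = -2 + (4/69)/3 = -2 + (4*(1/69))/3 = -2 + (⅓)*(4/69) = -2 + 4/207 = -410/207)
1/w(-74, (3*((4 + 5) + 6))*(-1)) = 1/(-410/207) = -207/410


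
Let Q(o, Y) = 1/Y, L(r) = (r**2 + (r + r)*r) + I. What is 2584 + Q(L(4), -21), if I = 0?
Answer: 54263/21 ≈ 2584.0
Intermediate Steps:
L(r) = 3*r**2 (L(r) = (r**2 + (r + r)*r) + 0 = (r**2 + (2*r)*r) + 0 = (r**2 + 2*r**2) + 0 = 3*r**2 + 0 = 3*r**2)
2584 + Q(L(4), -21) = 2584 + 1/(-21) = 2584 - 1/21 = 54263/21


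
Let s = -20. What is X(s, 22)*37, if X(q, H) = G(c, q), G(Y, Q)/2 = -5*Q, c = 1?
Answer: 7400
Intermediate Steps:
G(Y, Q) = -10*Q (G(Y, Q) = 2*(-5*Q) = -10*Q)
X(q, H) = -10*q
X(s, 22)*37 = -10*(-20)*37 = 200*37 = 7400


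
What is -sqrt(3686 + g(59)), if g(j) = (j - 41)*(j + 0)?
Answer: -2*sqrt(1187) ≈ -68.906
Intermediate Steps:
g(j) = j*(-41 + j) (g(j) = (-41 + j)*j = j*(-41 + j))
-sqrt(3686 + g(59)) = -sqrt(3686 + 59*(-41 + 59)) = -sqrt(3686 + 59*18) = -sqrt(3686 + 1062) = -sqrt(4748) = -2*sqrt(1187)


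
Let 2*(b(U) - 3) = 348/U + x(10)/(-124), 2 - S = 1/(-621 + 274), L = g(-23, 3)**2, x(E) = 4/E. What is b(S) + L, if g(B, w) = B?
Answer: 53334493/86180 ≈ 618.87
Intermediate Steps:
L = 529 (L = (-23)**2 = 529)
S = 695/347 (S = 2 - 1/(-621 + 274) = 2 - 1/(-347) = 2 - 1*(-1/347) = 2 + 1/347 = 695/347 ≈ 2.0029)
b(U) = 1859/620 + 174/U (b(U) = 3 + (348/U + (4/10)/(-124))/2 = 3 + (348/U + (4*(1/10))*(-1/124))/2 = 3 + (348/U + (2/5)*(-1/124))/2 = 3 + (348/U - 1/310)/2 = 3 + (-1/310 + 348/U)/2 = 3 + (-1/620 + 174/U) = 1859/620 + 174/U)
b(S) + L = (1859/620 + 174/(695/347)) + 529 = (1859/620 + 174*(347/695)) + 529 = (1859/620 + 60378/695) + 529 = 7745273/86180 + 529 = 53334493/86180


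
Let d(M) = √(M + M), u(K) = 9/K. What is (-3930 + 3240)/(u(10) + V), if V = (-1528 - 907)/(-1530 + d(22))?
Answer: -100607526900/363282709 + 84007500*√11/363282709 ≈ -276.17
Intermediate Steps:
d(M) = √2*√M (d(M) = √(2*M) = √2*√M)
V = -2435/(-1530 + 2*√11) (V = (-1528 - 907)/(-1530 + √2*√22) = -2435/(-1530 + 2*√11) ≈ 1.5984)
(-3930 + 3240)/(u(10) + V) = (-3930 + 3240)/(9/10 + (1862775/1170428 + 2435*√11/1170428)) = -690/(9*(⅒) + (1862775/1170428 + 2435*√11/1170428)) = -690/(9/10 + (1862775/1170428 + 2435*√11/1170428)) = -690/(14580801/5852140 + 2435*√11/1170428)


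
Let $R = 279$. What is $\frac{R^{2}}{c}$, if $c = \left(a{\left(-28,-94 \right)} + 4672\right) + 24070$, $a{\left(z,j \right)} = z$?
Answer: $\frac{77841}{28714} \approx 2.7109$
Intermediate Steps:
$c = 28714$ ($c = \left(-28 + 4672\right) + 24070 = 4644 + 24070 = 28714$)
$\frac{R^{2}}{c} = \frac{279^{2}}{28714} = 77841 \cdot \frac{1}{28714} = \frac{77841}{28714}$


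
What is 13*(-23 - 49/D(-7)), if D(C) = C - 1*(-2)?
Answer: -858/5 ≈ -171.60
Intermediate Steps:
D(C) = 2 + C (D(C) = C + 2 = 2 + C)
13*(-23 - 49/D(-7)) = 13*(-23 - 49/(2 - 7)) = 13*(-23 - 49/(-5)) = 13*(-23 - 49*(-⅕)) = 13*(-23 + 49/5) = 13*(-66/5) = -858/5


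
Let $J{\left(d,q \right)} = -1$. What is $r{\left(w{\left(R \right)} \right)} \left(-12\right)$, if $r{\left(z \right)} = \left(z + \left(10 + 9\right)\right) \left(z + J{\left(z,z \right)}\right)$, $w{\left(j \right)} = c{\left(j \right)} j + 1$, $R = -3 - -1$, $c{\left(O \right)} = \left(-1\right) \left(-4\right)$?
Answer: $1152$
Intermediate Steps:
$c{\left(O \right)} = 4$
$R = -2$ ($R = -3 + 1 = -2$)
$w{\left(j \right)} = 1 + 4 j$ ($w{\left(j \right)} = 4 j + 1 = 1 + 4 j$)
$r{\left(z \right)} = \left(-1 + z\right) \left(19 + z\right)$ ($r{\left(z \right)} = \left(z + \left(10 + 9\right)\right) \left(z - 1\right) = \left(z + 19\right) \left(-1 + z\right) = \left(19 + z\right) \left(-1 + z\right) = \left(-1 + z\right) \left(19 + z\right)$)
$r{\left(w{\left(R \right)} \right)} \left(-12\right) = \left(-19 + \left(1 + 4 \left(-2\right)\right)^{2} + 18 \left(1 + 4 \left(-2\right)\right)\right) \left(-12\right) = \left(-19 + \left(1 - 8\right)^{2} + 18 \left(1 - 8\right)\right) \left(-12\right) = \left(-19 + \left(-7\right)^{2} + 18 \left(-7\right)\right) \left(-12\right) = \left(-19 + 49 - 126\right) \left(-12\right) = \left(-96\right) \left(-12\right) = 1152$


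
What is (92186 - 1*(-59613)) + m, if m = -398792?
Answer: -246993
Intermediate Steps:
(92186 - 1*(-59613)) + m = (92186 - 1*(-59613)) - 398792 = (92186 + 59613) - 398792 = 151799 - 398792 = -246993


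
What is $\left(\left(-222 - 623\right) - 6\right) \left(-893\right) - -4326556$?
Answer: $5086499$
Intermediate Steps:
$\left(\left(-222 - 623\right) - 6\right) \left(-893\right) - -4326556 = \left(-845 - 6\right) \left(-893\right) + 4326556 = \left(-851\right) \left(-893\right) + 4326556 = 759943 + 4326556 = 5086499$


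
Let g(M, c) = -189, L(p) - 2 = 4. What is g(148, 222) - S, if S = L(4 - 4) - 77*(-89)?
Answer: -7048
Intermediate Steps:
L(p) = 6 (L(p) = 2 + 4 = 6)
S = 6859 (S = 6 - 77*(-89) = 6 + 6853 = 6859)
g(148, 222) - S = -189 - 1*6859 = -189 - 6859 = -7048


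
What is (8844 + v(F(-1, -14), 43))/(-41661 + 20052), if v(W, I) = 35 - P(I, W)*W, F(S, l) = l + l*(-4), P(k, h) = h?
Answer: -7115/21609 ≈ -0.32926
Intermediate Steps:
F(S, l) = -3*l (F(S, l) = l - 4*l = -3*l)
v(W, I) = 35 - W² (v(W, I) = 35 - W*W = 35 - W²)
(8844 + v(F(-1, -14), 43))/(-41661 + 20052) = (8844 + (35 - (-3*(-14))²))/(-41661 + 20052) = (8844 + (35 - 1*42²))/(-21609) = (8844 + (35 - 1*1764))*(-1/21609) = (8844 + (35 - 1764))*(-1/21609) = (8844 - 1729)*(-1/21609) = 7115*(-1/21609) = -7115/21609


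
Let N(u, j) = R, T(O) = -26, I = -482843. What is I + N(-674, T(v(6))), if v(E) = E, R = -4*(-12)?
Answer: -482795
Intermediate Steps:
R = 48
N(u, j) = 48
I + N(-674, T(v(6))) = -482843 + 48 = -482795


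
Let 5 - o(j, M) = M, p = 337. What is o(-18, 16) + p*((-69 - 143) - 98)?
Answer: -104481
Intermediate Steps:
o(j, M) = 5 - M
o(-18, 16) + p*((-69 - 143) - 98) = (5 - 1*16) + 337*((-69 - 143) - 98) = (5 - 16) + 337*(-212 - 98) = -11 + 337*(-310) = -11 - 104470 = -104481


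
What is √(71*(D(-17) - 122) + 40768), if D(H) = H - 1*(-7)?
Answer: 2*√7849 ≈ 177.19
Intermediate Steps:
D(H) = 7 + H (D(H) = H + 7 = 7 + H)
√(71*(D(-17) - 122) + 40768) = √(71*((7 - 17) - 122) + 40768) = √(71*(-10 - 122) + 40768) = √(71*(-132) + 40768) = √(-9372 + 40768) = √31396 = 2*√7849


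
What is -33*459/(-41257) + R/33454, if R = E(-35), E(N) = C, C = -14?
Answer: 253075070/690105839 ≈ 0.36672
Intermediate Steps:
E(N) = -14
R = -14
-33*459/(-41257) + R/33454 = -33*459/(-41257) - 14/33454 = -15147*(-1/41257) - 14*1/33454 = 15147/41257 - 7/16727 = 253075070/690105839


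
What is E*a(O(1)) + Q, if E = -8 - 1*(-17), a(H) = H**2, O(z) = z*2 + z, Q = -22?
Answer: 59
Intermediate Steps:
O(z) = 3*z (O(z) = 2*z + z = 3*z)
E = 9 (E = -8 + 17 = 9)
E*a(O(1)) + Q = 9*(3*1)**2 - 22 = 9*3**2 - 22 = 9*9 - 22 = 81 - 22 = 59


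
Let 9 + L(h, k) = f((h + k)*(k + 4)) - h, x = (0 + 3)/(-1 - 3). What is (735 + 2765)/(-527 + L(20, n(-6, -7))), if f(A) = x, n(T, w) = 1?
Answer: -14000/2227 ≈ -6.2865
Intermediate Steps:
x = -3/4 (x = 3/(-4) = 3*(-1/4) = -3/4 ≈ -0.75000)
f(A) = -3/4
L(h, k) = -39/4 - h (L(h, k) = -9 + (-3/4 - h) = -39/4 - h)
(735 + 2765)/(-527 + L(20, n(-6, -7))) = (735 + 2765)/(-527 + (-39/4 - 1*20)) = 3500/(-527 + (-39/4 - 20)) = 3500/(-527 - 119/4) = 3500/(-2227/4) = 3500*(-4/2227) = -14000/2227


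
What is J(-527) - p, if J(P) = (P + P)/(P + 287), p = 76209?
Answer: -9144553/120 ≈ -76205.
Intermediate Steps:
J(P) = 2*P/(287 + P) (J(P) = (2*P)/(287 + P) = 2*P/(287 + P))
J(-527) - p = 2*(-527)/(287 - 527) - 1*76209 = 2*(-527)/(-240) - 76209 = 2*(-527)*(-1/240) - 76209 = 527/120 - 76209 = -9144553/120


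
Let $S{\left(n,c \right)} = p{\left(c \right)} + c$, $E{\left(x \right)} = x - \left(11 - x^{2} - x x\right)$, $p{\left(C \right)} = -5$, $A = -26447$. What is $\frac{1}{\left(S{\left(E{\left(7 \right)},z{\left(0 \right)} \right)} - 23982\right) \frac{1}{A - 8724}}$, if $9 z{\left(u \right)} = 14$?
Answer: $\frac{316539}{215869} \approx 1.4663$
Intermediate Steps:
$z{\left(u \right)} = \frac{14}{9}$ ($z{\left(u \right)} = \frac{1}{9} \cdot 14 = \frac{14}{9}$)
$E{\left(x \right)} = -11 + x + 2 x^{2}$ ($E{\left(x \right)} = x + \left(\left(x^{2} + x^{2}\right) - 11\right) = x + \left(2 x^{2} - 11\right) = x + \left(-11 + 2 x^{2}\right) = -11 + x + 2 x^{2}$)
$S{\left(n,c \right)} = -5 + c$
$\frac{1}{\left(S{\left(E{\left(7 \right)},z{\left(0 \right)} \right)} - 23982\right) \frac{1}{A - 8724}} = \frac{1}{\left(\left(-5 + \frac{14}{9}\right) - 23982\right) \frac{1}{-26447 - 8724}} = \frac{1}{\left(- \frac{31}{9} - 23982\right) \frac{1}{-35171}} = \frac{1}{\left(- \frac{215869}{9}\right) \left(- \frac{1}{35171}\right)} = \frac{1}{\frac{215869}{316539}} = \frac{316539}{215869}$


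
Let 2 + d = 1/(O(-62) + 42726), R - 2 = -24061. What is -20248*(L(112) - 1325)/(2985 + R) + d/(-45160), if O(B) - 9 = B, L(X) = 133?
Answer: -4651204983465035/4061197261832 ≈ -1145.3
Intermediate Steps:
R = -24059 (R = 2 - 24061 = -24059)
O(B) = 9 + B
d = -85345/42673 (d = -2 + 1/((9 - 62) + 42726) = -2 + 1/(-53 + 42726) = -2 + 1/42673 = -85345/42673 ≈ -2.0000)
-20248*(L(112) - 1325)/(2985 + R) + d/(-45160) = -20248*(133 - 1325)/(2985 - 24059) - 85345/42673/(-45160) = -20248/((-21074/(-1192))) - 85345/42673*(-1/45160) = -20248/((-21074*(-1/1192))) + 17069/385422536 = -20248/10537/596 + 17069/385422536 = -20248*596/10537 + 17069/385422536 = -12067808/10537 + 17069/385422536 = -4651204983465035/4061197261832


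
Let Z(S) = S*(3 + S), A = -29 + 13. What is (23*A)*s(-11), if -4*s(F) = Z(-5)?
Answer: 920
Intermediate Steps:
A = -16
s(F) = -5/2 (s(F) = -(-5)*(3 - 5)/4 = -(-5)*(-2)/4 = -1/4*10 = -5/2)
(23*A)*s(-11) = (23*(-16))*(-5/2) = -368*(-5/2) = 920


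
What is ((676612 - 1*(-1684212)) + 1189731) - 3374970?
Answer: 175585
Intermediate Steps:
((676612 - 1*(-1684212)) + 1189731) - 3374970 = ((676612 + 1684212) + 1189731) - 3374970 = (2360824 + 1189731) - 3374970 = 3550555 - 3374970 = 175585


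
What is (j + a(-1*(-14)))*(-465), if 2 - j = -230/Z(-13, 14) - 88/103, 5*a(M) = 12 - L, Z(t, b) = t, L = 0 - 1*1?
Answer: 7619769/1339 ≈ 5690.6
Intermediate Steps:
L = -1 (L = 0 - 1 = -1)
a(M) = 13/5 (a(M) = (12 - 1*(-1))/5 = (12 + 1)/5 = (1/5)*13 = 13/5)
j = -19868/1339 (j = 2 - (-230/(-13) - 88/103) = 2 - (-230*(-1/13) - 88*1/103) = 2 - (230/13 - 88/103) = 2 - 1*22546/1339 = 2 - 22546/1339 = -19868/1339 ≈ -14.838)
(j + a(-1*(-14)))*(-465) = (-19868/1339 + 13/5)*(-465) = -81933/6695*(-465) = 7619769/1339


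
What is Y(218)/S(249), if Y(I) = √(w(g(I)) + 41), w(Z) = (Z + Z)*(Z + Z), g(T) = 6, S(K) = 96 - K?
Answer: -√185/153 ≈ -0.088899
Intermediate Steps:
w(Z) = 4*Z² (w(Z) = (2*Z)*(2*Z) = 4*Z²)
Y(I) = √185 (Y(I) = √(4*6² + 41) = √(4*36 + 41) = √(144 + 41) = √185)
Y(218)/S(249) = √185/(96 - 1*249) = √185/(96 - 249) = √185/(-153) = √185*(-1/153) = -√185/153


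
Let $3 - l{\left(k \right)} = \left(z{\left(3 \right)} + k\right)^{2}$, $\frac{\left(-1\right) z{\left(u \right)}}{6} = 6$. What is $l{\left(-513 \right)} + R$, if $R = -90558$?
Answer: $-391956$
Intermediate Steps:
$z{\left(u \right)} = -36$ ($z{\left(u \right)} = \left(-6\right) 6 = -36$)
$l{\left(k \right)} = 3 - \left(-36 + k\right)^{2}$
$l{\left(-513 \right)} + R = \left(3 - \left(-36 - 513\right)^{2}\right) - 90558 = \left(3 - \left(-549\right)^{2}\right) - 90558 = \left(3 - 301401\right) - 90558 = -301398 - 90558 = -391956$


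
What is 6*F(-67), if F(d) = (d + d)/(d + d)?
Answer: 6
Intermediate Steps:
F(d) = 1 (F(d) = (2*d)/((2*d)) = (2*d)*(1/(2*d)) = 1)
6*F(-67) = 6*1 = 6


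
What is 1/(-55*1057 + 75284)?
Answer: 1/17149 ≈ 5.8312e-5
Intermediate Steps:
1/(-55*1057 + 75284) = 1/(-58135 + 75284) = 1/17149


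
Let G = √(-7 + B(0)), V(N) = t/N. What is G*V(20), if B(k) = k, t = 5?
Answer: I*√7/4 ≈ 0.66144*I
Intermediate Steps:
V(N) = 5/N
G = I*√7 (G = √(-7 + 0) = √(-7) = I*√7 ≈ 2.6458*I)
G*V(20) = (I*√7)*(5/20) = (I*√7)*(5*(1/20)) = (I*√7)*(¼) = I*√7/4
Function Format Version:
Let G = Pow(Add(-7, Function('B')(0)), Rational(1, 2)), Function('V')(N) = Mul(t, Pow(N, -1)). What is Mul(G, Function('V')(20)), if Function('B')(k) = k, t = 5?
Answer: Mul(Rational(1, 4), I, Pow(7, Rational(1, 2))) ≈ Mul(0.66144, I)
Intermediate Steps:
Function('V')(N) = Mul(5, Pow(N, -1))
G = Mul(I, Pow(7, Rational(1, 2))) (G = Pow(Add(-7, 0), Rational(1, 2)) = Pow(-7, Rational(1, 2)) = Mul(I, Pow(7, Rational(1, 2))) ≈ Mul(2.6458, I))
Mul(G, Function('V')(20)) = Mul(Mul(I, Pow(7, Rational(1, 2))), Mul(5, Pow(20, -1))) = Mul(Mul(I, Pow(7, Rational(1, 2))), Mul(5, Rational(1, 20))) = Mul(Mul(I, Pow(7, Rational(1, 2))), Rational(1, 4)) = Mul(Rational(1, 4), I, Pow(7, Rational(1, 2)))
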